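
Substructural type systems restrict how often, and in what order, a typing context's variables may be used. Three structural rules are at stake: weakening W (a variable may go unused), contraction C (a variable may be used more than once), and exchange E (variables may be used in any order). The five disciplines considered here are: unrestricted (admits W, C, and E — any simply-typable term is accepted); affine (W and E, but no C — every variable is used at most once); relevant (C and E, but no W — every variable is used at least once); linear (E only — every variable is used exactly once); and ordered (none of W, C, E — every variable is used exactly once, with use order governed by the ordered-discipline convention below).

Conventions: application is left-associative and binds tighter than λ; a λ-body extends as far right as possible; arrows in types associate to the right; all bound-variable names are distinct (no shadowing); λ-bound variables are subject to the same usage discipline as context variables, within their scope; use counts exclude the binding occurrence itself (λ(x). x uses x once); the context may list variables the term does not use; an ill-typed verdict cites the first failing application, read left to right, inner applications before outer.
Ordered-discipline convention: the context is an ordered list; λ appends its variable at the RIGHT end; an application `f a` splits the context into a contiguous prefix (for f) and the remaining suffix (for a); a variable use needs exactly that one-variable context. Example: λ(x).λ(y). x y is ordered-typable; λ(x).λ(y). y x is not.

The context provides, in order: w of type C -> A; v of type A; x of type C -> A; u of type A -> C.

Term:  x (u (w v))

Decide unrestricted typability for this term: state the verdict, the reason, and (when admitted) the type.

no — the type mismatch rejects it
counts: w=1; v=1; x=1; u=1
uses in reading order: x, u, w, v
typing: ill-typed: an argument A mismatches the expected C
all disciplines: ordered ✗ · linear ✗ · affine ✗ · relevant ✗ · unrestricted ✗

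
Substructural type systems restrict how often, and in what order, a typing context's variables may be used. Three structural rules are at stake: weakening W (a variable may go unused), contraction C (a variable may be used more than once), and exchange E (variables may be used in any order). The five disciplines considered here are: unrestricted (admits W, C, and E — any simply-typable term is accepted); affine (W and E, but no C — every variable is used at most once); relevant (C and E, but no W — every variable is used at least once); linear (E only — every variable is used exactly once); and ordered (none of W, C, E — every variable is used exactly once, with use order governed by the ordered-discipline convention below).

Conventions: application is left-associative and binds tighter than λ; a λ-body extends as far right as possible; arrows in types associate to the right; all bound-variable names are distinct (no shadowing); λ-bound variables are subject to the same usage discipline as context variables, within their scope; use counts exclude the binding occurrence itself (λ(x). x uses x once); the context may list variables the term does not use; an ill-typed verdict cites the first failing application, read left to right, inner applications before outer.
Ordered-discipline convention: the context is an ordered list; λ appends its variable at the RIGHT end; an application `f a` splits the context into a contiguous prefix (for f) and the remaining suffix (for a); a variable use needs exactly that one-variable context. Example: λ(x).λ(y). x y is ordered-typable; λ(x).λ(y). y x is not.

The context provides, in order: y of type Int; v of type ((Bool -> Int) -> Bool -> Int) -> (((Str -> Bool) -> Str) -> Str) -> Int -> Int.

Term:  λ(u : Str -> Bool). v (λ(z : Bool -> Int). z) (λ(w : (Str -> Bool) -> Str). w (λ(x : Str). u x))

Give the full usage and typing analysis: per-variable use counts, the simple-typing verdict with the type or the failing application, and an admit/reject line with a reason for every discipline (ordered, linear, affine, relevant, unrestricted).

counts: y: 0, v: 1, u (bound): 1, z (bound): 1, w (bound): 1, x (bound): 1
order of uses: v, z, w, u, x
typing: the term checks, with type (Str -> Bool) -> Int -> Int
ordered: ✗ — y left unused
linear: ✗ — y left unused
affine: ✓ — y, v, u, z, w, x: no repeats, contraction unneeded
relevant: ✗ — y left unused
unrestricted: ✓ — typability at (Str -> Bool) -> Int -> Int is all that's needed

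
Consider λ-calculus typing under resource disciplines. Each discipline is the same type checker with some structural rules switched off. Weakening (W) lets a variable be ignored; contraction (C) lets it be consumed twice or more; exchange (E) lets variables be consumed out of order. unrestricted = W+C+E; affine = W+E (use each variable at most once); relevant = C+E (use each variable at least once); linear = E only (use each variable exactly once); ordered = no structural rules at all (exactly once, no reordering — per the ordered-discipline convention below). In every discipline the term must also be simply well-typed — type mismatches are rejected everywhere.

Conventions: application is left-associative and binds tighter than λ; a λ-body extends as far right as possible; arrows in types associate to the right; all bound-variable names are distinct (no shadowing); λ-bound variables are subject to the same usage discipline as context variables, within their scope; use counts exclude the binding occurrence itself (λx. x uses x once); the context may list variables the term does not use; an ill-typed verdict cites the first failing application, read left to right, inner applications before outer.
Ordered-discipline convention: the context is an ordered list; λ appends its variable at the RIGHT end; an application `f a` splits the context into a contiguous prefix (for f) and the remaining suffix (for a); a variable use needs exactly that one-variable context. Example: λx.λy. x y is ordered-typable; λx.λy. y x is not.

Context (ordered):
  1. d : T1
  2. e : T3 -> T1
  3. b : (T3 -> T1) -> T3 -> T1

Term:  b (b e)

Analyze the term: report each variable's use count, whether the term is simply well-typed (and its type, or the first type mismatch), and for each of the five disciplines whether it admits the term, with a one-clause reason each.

use counts: d ×0; e ×1; b ×2
use order (left to right): b, b, e
typing: well-typed — term : T3 -> T1
ordered: ✗, uses contraction: b ×2; needs weakening: d unused
linear: ✗, uses contraction: b ×2; needs weakening: d unused
affine: ✗, uses contraction: b ×2
relevant: ✗, needs weakening: d unused
unrestricted: ✓, simply typable at T3 -> T1; W, C, E all held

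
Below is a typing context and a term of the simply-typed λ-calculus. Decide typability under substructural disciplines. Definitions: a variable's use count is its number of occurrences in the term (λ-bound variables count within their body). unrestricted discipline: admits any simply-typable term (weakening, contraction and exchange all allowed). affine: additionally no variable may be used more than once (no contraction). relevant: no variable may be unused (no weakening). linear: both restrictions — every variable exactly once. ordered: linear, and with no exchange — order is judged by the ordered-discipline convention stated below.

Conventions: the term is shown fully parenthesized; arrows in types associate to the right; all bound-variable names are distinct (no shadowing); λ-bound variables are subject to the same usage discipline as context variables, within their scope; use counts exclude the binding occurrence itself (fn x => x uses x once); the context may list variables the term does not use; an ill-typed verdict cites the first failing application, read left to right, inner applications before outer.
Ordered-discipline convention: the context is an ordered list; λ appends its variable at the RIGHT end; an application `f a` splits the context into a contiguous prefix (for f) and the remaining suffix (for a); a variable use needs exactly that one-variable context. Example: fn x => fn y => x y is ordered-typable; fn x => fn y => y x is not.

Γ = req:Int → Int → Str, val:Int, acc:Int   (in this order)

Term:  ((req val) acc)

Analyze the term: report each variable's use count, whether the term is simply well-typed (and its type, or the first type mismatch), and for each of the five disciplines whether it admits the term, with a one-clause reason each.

variable uses: req ×1, val ×1, acc ×1
left-to-right use order: req, val, acc
typing: the term checks, with type Str
ordered: ✓, one use each (req, val, acc); ordered split holds
linear: ✓, exactly-once usage across req, val, acc
affine: ✓, no duplicate uses among req, val, acc
relevant: ✓, every one of req, val, acc appears
unrestricted: ✓, typability at Str is all that's needed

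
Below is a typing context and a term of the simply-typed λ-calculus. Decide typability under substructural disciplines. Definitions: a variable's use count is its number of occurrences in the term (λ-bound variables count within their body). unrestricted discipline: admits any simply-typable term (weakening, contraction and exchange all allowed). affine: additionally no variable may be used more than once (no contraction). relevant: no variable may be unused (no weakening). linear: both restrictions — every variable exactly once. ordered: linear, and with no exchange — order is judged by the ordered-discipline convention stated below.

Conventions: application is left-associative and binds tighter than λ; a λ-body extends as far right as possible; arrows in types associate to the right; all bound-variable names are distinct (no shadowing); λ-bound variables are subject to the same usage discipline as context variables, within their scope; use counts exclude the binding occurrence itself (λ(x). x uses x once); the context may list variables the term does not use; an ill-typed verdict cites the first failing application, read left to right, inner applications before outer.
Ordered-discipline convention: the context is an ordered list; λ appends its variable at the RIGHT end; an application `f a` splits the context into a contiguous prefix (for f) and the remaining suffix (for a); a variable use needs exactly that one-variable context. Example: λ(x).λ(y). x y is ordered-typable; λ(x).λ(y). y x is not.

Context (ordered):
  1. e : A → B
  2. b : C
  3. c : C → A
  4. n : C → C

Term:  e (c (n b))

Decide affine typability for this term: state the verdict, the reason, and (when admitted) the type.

yes — e, b, c, n: no repeats, contraction unneeded; term : B
use counts: e: 1, b: 1, c: 1, n: 1
left-to-right use order: e, c, n, b
typing: well-typed — term : B
all disciplines: ordered ✗ | linear ✓ | affine ✓ | relevant ✓ | unrestricted ✓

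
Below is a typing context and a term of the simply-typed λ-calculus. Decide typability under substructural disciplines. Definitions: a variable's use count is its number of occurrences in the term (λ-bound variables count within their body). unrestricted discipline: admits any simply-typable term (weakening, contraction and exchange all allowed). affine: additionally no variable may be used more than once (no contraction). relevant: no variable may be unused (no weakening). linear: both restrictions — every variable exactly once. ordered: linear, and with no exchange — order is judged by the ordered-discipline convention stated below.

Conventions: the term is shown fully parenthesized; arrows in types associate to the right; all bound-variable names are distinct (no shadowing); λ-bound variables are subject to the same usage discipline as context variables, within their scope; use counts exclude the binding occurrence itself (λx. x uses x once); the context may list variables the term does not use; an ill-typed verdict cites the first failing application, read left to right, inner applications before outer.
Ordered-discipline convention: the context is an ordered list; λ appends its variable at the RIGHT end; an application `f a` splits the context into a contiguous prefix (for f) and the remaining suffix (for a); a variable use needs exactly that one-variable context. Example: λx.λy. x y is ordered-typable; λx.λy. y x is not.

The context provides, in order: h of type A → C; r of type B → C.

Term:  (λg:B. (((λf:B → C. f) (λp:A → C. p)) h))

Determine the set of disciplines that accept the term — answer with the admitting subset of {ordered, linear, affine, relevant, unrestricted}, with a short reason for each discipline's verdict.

admitted in: none
usage: h: 1, r: 0, g (bound): 0, f (bound): 1, p (bound): 1
order of uses: f, p, h
typing: ill-typed: an argument (A → C) → A → C mismatches the expected B → C
ordered ✗ (fails simple typing)
linear ✗ (a type mismatch blocks all five)
affine ✗ (the type mismatch rejects it)
relevant ✗ (not simply typable)
unrestricted ✗ (fails simple typing)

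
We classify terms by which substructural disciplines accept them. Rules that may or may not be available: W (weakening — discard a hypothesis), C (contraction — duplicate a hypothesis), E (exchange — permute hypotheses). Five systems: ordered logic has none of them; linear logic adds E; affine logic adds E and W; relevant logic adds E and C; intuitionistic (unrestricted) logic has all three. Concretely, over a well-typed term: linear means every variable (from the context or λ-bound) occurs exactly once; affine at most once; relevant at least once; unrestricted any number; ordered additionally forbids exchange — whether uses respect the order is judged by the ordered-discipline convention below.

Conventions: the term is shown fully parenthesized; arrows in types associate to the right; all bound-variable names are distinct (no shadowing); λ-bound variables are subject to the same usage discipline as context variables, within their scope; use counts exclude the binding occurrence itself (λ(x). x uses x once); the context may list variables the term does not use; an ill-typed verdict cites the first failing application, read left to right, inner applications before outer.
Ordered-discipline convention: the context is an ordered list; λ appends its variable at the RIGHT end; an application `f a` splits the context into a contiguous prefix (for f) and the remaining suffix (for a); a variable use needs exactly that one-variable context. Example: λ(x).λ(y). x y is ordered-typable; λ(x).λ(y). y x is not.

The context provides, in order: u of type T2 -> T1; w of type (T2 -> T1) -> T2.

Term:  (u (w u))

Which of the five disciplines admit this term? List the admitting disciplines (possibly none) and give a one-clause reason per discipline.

accepted by: relevant, unrestricted
counts: u=2, w=1
use order (left to right): u, w, u
typing: well-typed — term : T1
ordered: ✗, u ×2 used more than once (contraction)
linear: ✗, u ×2 used more than once (contraction)
affine: ✗, u ×2 used more than once (contraction)
relevant: ✓, at least one use each (u, w)
unrestricted: ✓, well-typed at T1; no restrictions here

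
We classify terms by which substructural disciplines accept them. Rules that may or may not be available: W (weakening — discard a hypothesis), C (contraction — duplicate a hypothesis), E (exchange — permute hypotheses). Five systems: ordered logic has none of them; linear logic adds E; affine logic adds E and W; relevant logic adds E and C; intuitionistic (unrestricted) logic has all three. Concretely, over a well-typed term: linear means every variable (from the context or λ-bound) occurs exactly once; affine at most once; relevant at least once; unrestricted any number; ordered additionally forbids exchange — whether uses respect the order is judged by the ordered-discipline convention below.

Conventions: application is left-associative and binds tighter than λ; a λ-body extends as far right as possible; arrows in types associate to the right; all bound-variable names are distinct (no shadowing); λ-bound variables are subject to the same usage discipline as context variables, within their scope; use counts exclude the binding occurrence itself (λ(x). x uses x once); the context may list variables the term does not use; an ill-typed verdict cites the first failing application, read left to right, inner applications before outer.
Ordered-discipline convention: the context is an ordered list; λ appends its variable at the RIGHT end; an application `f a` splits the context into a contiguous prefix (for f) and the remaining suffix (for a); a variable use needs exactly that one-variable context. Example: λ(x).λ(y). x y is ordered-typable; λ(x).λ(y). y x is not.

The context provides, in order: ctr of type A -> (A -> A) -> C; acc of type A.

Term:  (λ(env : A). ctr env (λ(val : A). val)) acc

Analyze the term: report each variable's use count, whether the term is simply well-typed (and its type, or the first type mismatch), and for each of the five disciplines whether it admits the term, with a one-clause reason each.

use counts: ctr ×1; acc ×1; env (λ-bound) ×1; val (λ-bound) ×1
uses in reading order: ctr, env, val, acc
typing: the term checks, with type C
ordered: ✓, ctr, acc, env, val: once each, no exchange needed
linear: ✓, single use per variable (ctr, acc, env, val)
affine: ✓, no duplicate uses among ctr, acc, env, val
relevant: ✓, none of ctr, acc, env, val goes unused
unrestricted: ✓, simply typable at C; W, C, E all held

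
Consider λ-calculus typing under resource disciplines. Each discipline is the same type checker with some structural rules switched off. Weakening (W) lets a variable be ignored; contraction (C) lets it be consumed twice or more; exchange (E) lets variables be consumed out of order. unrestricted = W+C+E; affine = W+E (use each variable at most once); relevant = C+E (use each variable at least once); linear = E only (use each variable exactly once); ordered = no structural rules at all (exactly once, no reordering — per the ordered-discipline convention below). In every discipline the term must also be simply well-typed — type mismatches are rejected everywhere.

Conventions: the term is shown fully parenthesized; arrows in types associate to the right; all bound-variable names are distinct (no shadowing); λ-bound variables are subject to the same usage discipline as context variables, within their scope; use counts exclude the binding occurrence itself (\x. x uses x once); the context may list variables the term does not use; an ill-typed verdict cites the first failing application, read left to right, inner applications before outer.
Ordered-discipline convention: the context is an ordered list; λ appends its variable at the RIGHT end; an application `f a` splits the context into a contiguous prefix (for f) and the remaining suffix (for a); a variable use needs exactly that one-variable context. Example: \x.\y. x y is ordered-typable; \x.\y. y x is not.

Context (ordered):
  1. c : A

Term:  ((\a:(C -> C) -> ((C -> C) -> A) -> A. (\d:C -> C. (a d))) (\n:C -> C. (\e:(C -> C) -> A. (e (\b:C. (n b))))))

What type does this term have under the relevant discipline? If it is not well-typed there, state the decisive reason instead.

not well-typed under relevant — unused: c — weakening required
use counts: c: 0×; a (λ-bound): 1×; d (λ-bound): 1×; n (λ-bound): 1×; e (λ-bound): 1×; b (λ-bound): 1×
uses in reading order: a, d, e, n, b
typing: the term checks, with type (C -> C) -> ((C -> C) -> A) -> A
per-discipline verdicts: ordered ✗ · linear ✗ · affine ✓ · relevant ✗ · unrestricted ✓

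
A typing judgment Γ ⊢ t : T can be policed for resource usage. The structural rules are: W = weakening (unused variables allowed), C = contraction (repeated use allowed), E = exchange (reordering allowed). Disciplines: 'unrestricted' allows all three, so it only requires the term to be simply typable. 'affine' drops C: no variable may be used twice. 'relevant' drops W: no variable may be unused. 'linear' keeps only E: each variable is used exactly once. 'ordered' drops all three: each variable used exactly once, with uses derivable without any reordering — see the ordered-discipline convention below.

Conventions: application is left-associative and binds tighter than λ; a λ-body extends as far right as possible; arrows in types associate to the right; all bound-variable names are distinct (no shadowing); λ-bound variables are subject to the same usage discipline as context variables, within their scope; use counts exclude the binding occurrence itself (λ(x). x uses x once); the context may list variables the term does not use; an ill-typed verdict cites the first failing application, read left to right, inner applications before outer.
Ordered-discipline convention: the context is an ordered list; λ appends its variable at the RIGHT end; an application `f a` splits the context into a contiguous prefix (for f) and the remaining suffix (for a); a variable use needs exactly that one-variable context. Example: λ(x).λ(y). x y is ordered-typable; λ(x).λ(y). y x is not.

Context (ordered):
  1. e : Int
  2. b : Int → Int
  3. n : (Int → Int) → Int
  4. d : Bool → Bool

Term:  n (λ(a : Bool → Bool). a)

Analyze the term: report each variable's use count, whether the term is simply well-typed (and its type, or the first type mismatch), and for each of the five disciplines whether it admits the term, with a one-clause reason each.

counts: e: 0; b: 0; n: 1; d: 0; a [bound]: 1
order of uses: n, a
typing: ill-typed: argument of type (Bool → Bool) → Bool → Bool where Int → Int is required
ordered ✗ (a type mismatch blocks all five)
linear ✗ (the type mismatch rejects it)
affine ✗ (not simply typable)
relevant ✗ (fails simple typing)
unrestricted ✗ (a type mismatch blocks all five)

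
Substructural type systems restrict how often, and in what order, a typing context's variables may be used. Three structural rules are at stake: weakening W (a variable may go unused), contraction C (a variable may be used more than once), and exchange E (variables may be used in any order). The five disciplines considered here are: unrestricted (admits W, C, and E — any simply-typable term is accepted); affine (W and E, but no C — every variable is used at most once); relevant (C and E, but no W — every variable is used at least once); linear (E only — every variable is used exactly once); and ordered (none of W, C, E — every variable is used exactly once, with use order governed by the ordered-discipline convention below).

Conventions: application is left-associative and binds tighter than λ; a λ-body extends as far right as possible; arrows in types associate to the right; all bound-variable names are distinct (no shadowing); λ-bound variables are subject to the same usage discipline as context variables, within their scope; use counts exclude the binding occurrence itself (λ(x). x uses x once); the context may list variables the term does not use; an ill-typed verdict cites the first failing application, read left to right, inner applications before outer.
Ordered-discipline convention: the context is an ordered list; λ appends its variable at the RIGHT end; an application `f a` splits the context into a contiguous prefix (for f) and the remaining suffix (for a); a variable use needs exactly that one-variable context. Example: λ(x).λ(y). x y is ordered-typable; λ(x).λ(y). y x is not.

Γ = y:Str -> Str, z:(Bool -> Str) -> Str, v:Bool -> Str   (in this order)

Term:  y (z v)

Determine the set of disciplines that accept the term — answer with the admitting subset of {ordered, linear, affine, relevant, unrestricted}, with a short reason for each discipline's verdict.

admitted by: ordered, linear, affine, relevant, unrestricted
use counts: y: 1, z: 1, v: 1
order of uses: y, z, v
typing: the term checks, with type Str
ordered: ✓, one use each (y, z, v); ordered split holds
linear: ✓, single use per variable (y, z, v)
affine: ✓, y, z, v: no repeats, contraction unneeded
relevant: ✓, y, z, v: all used, weakening unneeded
unrestricted: ✓, type-checks (Str) and nothing is barred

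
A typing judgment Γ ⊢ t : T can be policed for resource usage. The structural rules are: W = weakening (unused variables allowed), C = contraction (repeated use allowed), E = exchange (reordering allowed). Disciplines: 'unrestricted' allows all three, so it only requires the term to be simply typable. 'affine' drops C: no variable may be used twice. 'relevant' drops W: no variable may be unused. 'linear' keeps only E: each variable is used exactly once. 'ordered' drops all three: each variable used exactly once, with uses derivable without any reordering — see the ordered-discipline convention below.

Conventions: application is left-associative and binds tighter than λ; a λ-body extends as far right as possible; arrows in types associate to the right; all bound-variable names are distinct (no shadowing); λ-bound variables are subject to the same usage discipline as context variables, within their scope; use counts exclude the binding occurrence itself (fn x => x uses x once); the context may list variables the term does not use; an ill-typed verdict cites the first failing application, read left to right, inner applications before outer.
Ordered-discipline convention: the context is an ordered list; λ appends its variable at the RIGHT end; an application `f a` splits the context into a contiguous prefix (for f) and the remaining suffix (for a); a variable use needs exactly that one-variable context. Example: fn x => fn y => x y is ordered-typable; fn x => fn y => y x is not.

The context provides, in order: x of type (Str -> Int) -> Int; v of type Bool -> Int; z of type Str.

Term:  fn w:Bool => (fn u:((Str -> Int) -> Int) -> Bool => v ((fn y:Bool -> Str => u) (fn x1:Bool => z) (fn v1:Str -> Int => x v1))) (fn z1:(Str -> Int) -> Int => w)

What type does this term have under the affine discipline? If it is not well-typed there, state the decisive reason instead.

term : Bool -> Int
counts: x ×1, v ×1, z ×1, w [bound] ×1, u [bound] ×1, y [bound] ×0, x1 [bound] ×0, v1 [bound] ×1, z1 [bound] ×0
left-to-right use order: v, u, z, x, v1, w
typing: well-typed at Bool -> Int
all disciplines: ordered ✗, linear ✗, affine ✓, relevant ✗, unrestricted ✓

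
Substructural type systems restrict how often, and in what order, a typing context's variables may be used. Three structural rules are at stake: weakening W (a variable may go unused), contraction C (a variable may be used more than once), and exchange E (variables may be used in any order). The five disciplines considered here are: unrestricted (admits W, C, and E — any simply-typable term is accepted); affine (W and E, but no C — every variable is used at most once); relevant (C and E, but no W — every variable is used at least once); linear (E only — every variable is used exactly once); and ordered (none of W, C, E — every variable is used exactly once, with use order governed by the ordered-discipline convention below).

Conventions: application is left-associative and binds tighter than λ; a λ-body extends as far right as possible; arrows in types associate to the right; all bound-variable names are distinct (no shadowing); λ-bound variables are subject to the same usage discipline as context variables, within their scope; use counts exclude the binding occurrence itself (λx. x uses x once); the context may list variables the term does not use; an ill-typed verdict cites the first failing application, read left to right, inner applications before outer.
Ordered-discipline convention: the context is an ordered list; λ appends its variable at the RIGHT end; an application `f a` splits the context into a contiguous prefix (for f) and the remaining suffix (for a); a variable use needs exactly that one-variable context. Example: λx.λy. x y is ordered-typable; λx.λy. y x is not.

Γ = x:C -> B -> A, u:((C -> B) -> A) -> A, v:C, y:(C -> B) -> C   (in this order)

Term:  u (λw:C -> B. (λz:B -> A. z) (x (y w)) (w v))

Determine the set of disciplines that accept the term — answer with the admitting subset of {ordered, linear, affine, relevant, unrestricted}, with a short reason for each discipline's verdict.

admitted in: relevant, unrestricted
usage: x ×1; u ×1; v ×1; y ×1; w [bound] ×2; z [bound] ×1
left-to-right use order: u, z, x, y, w, w, v
typing: the term checks, with type A
ordered ✗ (w ×2 used more than once (contraction))
linear ✗ (w ×2 used more than once (contraction))
affine ✗ (w ×2 used more than once (contraction))
relevant ✓ (none of x, u, v, y, w, z goes unused)
unrestricted ✓ (well-typed at A; no restrictions here)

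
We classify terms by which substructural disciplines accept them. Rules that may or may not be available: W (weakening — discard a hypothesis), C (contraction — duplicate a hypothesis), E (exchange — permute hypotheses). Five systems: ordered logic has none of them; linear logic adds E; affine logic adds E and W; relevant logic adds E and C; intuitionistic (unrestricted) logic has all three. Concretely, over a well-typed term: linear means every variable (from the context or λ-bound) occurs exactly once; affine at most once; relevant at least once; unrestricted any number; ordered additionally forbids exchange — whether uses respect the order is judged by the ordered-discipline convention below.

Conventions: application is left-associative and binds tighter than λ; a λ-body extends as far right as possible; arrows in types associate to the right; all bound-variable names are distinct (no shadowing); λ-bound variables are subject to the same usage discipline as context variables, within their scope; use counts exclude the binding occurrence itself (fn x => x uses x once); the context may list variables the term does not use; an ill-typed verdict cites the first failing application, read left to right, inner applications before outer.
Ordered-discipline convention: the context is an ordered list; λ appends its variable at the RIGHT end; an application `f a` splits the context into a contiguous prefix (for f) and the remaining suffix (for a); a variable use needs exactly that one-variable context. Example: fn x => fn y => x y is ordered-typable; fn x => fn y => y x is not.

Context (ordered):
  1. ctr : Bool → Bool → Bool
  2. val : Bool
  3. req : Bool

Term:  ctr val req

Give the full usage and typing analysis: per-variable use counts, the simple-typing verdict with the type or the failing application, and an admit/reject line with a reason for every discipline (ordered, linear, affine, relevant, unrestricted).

use counts: ctr=1; val=1; req=1
uses in reading order: ctr, val, req
typing: ✓ — Bool
ordered ✓ (ctr, val, req: once each, no exchange needed)
linear ✓ (exactly-once usage across ctr, val, req)
affine ✓ (no duplicate uses among ctr, val, req)
relevant ✓ (at least one use each (ctr, val, req))
unrestricted ✓ (simply typable at Bool; W, C, E all held)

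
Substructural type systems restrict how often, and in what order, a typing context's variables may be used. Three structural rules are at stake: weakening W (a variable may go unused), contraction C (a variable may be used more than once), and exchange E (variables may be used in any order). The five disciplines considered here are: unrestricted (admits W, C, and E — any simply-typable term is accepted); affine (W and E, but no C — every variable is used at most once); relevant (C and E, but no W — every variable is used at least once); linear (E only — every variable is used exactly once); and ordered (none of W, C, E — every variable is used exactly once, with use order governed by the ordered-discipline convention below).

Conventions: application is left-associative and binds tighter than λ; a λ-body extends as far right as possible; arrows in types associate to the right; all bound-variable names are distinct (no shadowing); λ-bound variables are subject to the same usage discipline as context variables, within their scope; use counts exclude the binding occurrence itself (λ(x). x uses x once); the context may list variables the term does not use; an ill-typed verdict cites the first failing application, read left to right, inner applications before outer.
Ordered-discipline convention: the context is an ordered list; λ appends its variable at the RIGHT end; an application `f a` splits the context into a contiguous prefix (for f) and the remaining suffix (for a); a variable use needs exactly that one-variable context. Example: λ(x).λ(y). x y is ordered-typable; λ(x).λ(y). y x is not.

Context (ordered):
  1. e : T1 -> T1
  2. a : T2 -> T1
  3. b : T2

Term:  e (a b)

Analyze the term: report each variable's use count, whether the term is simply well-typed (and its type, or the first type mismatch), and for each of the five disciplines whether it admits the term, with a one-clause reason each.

use counts: e: 1×, a: 1×, b: 1×
left-to-right use order: e, a, b
typing: well-typed — term : T1
ordered ✓ (e, a, b once each; derivable with no W/C/E)
linear ✓ (exactly-once usage across e, a, b)
affine ✓ (e, a, b: no repeats, contraction unneeded)
relevant ✓ (every one of e, a, b appears)
unrestricted ✓ (simply typable at T1; W, C, E all held)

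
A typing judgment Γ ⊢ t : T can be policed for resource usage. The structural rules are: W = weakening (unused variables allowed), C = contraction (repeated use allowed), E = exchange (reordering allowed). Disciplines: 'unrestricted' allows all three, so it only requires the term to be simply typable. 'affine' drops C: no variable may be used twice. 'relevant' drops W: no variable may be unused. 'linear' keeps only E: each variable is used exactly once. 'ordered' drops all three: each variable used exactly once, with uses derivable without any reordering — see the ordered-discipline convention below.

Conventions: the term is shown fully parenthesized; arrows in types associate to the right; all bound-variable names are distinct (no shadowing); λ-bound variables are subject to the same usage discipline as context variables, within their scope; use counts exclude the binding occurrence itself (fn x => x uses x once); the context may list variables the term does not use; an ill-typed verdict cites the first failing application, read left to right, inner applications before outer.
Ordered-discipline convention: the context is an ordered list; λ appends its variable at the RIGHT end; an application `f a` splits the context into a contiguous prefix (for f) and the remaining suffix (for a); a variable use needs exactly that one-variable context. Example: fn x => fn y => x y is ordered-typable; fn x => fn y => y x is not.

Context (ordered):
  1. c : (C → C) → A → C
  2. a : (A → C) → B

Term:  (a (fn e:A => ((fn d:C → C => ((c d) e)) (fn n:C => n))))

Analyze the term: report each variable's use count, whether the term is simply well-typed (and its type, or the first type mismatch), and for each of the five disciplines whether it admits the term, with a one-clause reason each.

usage: c ×1, a ×1, e [bound] ×1, d [bound] ×1, n [bound] ×1
uses in reading order: a, c, d, e, n
typing: the term checks, with type B
ordered: ✗ — no ordered split (uses run a, c, d, e, n)
linear: ✓ — exactly-once usage across c, a, e, d, n
affine: ✓ — c, a, e, d, n: no repeats, contraction unneeded
relevant: ✓ — none of c, a, e, d, n goes unused
unrestricted: ✓ — typability at B is all that's needed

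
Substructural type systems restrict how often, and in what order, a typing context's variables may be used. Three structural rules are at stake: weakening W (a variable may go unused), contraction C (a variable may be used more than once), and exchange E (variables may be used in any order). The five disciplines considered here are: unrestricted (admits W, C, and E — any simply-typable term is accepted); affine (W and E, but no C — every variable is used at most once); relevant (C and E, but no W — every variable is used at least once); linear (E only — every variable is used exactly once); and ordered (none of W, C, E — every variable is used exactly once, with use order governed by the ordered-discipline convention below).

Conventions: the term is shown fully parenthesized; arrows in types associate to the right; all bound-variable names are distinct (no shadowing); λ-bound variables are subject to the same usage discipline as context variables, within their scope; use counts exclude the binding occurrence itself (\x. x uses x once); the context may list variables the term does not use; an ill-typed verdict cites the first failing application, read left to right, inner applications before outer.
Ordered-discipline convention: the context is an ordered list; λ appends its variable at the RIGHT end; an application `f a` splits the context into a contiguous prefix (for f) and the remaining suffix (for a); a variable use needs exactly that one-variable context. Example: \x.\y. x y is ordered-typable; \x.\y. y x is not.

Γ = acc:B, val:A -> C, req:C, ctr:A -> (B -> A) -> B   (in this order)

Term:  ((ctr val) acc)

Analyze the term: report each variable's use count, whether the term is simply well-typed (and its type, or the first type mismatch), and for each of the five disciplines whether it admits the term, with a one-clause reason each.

usage: acc: 1×; val: 1×; req: 0×; ctr: 1×
left-to-right use order: ctr, val, acc
typing: ill-typed: an application expects A but receives A -> C
ordered: ✗ — not simply typable
linear: ✗ — fails simple typing
affine: ✗ — a type mismatch blocks all five
relevant: ✗ — the type mismatch rejects it
unrestricted: ✗ — not simply typable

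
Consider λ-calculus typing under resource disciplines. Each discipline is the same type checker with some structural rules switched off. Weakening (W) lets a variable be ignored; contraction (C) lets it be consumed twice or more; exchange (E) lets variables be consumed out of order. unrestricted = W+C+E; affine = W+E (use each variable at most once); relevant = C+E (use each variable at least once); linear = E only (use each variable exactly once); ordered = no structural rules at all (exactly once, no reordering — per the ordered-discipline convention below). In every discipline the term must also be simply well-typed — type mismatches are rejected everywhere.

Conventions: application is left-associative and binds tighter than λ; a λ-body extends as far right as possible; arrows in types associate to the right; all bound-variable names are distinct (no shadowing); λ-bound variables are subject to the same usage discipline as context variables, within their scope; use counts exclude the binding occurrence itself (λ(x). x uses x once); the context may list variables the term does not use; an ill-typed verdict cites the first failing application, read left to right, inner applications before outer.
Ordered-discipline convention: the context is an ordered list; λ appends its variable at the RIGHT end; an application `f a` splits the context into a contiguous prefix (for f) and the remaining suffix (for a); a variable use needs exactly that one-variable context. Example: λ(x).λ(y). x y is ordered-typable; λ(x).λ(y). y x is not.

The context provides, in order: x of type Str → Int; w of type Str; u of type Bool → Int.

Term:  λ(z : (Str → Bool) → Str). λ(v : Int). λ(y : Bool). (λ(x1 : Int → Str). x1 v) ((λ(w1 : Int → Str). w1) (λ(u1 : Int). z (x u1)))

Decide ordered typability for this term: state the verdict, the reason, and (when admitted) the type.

no — fails simple typing
counts: x: 1×; w: 0×; u: 0×; z (bound): 1×; v (bound): 1×; y (bound): 0×; x1 (bound): 1×; w1 (bound): 1×; u1 (bound): 1×
left-to-right use order: x1, v, w1, z, x, u1
typing: ill-typed: an argument Int mismatches the expected Str
per-discipline verdicts: ordered ✗ · linear ✗ · affine ✗ · relevant ✗ · unrestricted ✗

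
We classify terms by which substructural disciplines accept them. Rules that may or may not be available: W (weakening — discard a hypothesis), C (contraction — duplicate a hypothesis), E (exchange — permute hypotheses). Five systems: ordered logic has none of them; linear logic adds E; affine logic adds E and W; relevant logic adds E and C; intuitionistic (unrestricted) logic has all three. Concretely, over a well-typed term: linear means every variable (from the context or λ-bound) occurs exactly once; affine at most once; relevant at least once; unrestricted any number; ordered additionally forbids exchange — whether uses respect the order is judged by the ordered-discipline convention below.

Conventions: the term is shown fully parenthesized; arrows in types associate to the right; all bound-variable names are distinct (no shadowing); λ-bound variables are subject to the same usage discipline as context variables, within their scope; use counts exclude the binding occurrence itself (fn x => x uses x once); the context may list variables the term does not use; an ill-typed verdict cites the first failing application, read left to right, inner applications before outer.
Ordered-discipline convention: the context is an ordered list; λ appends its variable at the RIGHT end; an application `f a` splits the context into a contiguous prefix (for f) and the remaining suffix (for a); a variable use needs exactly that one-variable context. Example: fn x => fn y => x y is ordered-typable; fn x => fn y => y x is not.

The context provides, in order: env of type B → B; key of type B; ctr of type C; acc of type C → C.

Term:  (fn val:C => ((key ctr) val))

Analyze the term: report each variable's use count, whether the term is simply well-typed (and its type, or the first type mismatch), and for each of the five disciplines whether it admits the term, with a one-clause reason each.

usage: env: 0; key: 1; ctr: 1; acc: 0; val (λ-bound): 1
left-to-right use order: key, ctr, val
typing: ill-typed: non-arrow in function slot: B
ordered: ✗ — not simply typable
linear: ✗ — fails simple typing
affine: ✗ — a type mismatch blocks all five
relevant: ✗ — the type mismatch rejects it
unrestricted: ✗ — not simply typable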